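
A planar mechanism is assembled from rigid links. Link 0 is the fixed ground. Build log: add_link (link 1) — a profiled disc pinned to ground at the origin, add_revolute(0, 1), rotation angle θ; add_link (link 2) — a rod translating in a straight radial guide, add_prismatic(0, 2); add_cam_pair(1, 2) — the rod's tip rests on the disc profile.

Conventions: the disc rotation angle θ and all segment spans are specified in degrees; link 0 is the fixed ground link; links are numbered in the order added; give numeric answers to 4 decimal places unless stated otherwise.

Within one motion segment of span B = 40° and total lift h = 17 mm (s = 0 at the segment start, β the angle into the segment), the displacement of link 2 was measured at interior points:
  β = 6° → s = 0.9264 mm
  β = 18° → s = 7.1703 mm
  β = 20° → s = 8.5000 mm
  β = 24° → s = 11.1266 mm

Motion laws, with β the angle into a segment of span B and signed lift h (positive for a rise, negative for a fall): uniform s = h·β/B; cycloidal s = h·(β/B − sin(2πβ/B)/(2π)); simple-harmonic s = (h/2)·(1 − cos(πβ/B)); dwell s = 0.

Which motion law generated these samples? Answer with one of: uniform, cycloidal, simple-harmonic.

candidates at β/B = r: uniform s = h·r (linear in β); cycloidal s = h·(r − sin(2πr)/(2π)); simple-harmonic s = (h/2)(1 − cos(πr))
β=6°: printed 0.9264 | uniform 2.5500, cycloidal 0.3611, simple-harmonic 0.9264
β=18°: printed 7.1703 | uniform 7.6500, cycloidal 6.8139, simple-harmonic 7.1703
β=20°: printed 8.5000 | uniform 8.5000, cycloidal 8.5000, simple-harmonic 8.5000
β=24°: printed 11.1266 | uniform 10.2000, cycloidal 11.7903, simple-harmonic 11.1266
only one law matches every sample → simple-harmonic

simple-harmonic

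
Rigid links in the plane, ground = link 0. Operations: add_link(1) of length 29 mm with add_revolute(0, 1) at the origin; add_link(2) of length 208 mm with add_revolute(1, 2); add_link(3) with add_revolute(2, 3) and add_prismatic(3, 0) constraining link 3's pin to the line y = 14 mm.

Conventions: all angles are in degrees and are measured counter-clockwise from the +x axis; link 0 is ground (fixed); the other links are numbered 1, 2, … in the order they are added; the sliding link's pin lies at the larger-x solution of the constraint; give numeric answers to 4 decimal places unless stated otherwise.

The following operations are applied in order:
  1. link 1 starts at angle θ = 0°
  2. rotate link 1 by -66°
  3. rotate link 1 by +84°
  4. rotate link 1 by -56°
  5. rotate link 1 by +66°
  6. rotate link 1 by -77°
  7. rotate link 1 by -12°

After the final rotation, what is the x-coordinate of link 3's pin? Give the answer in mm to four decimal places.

geometry: r = 29 mm, L = 208 mm, e = 14 mm; θ starts at 0°
rotate link 1 by -66°: θ ← 0° -66° = -66°
rotate link 1 by +84°: θ ← -66° +84° = 18°
rotate link 1 by -56°: θ ← 18° -56° = -38°
rotate link 1 by +66°: θ ← -38° +66° = 28°
rotate link 1 by -77°: θ ← 28° -77° = -49°
rotate link 1 by -12°: θ ← -49° -12° = -61°
crank pin P = (r cos θ, r sin θ) = (14.059479, -25.363972)
h = r sin θ − e = -25.363972 − 14 = -39.363972
x = r cos θ + √(L² − h²) = 14.059479 + 204.241224 = 218.300703

218.3007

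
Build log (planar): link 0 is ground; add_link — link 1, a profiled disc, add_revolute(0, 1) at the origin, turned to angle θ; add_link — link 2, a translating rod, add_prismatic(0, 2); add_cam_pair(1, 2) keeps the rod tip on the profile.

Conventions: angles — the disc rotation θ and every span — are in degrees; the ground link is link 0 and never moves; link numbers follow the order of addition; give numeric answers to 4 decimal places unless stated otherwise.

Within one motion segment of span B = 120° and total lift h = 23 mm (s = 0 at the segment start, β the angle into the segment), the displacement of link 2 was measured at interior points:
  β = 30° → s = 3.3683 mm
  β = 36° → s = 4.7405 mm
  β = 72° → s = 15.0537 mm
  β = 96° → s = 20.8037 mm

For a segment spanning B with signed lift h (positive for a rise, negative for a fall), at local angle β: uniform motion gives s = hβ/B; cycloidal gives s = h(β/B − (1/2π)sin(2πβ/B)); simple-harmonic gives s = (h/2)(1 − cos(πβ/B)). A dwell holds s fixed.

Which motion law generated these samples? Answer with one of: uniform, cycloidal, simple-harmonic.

candidates at β/B = r: uniform s = h·r (linear in β); cycloidal s = h·(r − sin(2πr)/(2π)); simple-harmonic s = (h/2)(1 − cos(πr))
β=30°: printed 3.3683 | uniform 5.7500, cycloidal 2.0894, simple-harmonic 3.3683
β=36°: printed 4.7405 | uniform 6.9000, cycloidal 3.4186, simple-harmonic 4.7405
β=72°: printed 15.0537 | uniform 13.8000, cycloidal 15.9516, simple-harmonic 15.0537
β=96°: printed 20.8037 | uniform 18.4000, cycloidal 21.8814, simple-harmonic 20.8037
only one law matches every sample → simple-harmonic

simple-harmonic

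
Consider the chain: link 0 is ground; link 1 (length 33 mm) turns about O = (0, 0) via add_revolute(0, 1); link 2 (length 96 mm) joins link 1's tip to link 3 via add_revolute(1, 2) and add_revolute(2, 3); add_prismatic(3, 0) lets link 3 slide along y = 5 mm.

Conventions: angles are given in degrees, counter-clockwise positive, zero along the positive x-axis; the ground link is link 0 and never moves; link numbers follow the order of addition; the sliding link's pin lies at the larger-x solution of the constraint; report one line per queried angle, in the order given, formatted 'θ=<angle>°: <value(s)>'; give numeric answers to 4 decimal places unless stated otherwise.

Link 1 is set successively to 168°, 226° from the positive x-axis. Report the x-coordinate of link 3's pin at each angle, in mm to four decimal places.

geometry: r = 33 mm, L = 96 mm, e = 5 mm
θ=168°: crank pin P = (r cos θ, r sin θ) = (-32.278871, 6.861086)
θ=168°: h = r sin θ − e = 6.861086 − 5 = 1.861086
θ=168°: x = r cos θ + √(L² − h²) = -32.278871 + 95.981959 = 63.703088
θ=226°: crank pin P = (r cos θ, r sin θ) = (-22.923726, -23.738213)
θ=226°: h = r sin θ − e = -23.738213 − 5 = -28.738213
θ=226°: x = r cos θ + √(L² − h²) = -22.923726 + 91.597571 = 68.673845

θ=168°: 63.7031
θ=226°: 68.6738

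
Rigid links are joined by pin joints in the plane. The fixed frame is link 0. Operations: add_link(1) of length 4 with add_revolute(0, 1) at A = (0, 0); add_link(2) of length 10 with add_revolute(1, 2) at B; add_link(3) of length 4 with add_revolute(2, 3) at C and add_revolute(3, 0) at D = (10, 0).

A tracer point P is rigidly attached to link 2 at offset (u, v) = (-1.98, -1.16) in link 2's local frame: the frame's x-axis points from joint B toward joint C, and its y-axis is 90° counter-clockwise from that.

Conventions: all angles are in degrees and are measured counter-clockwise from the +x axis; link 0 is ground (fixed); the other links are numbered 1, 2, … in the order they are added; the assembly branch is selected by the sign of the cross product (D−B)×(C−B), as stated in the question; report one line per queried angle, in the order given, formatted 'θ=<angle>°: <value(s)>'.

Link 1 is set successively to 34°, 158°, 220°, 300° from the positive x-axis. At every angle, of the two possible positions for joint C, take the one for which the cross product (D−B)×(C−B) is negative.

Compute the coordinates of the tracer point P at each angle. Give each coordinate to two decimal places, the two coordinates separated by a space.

A=(0,0), D=(10.00,0)
θ=34°: B = A + 4.00·(cos34°, sin34°) = (3.3162, 2.2368)
θ=34°: |BD| = 7.0482
θ=34°: circle(B,10.00) ∩ circle(D,4.00): a=9.4831, h=3.1735
θ=34°:   candidates: C₊=(13.3162,2.2368) cross=22.368; C₋=(11.3019,-3.7822) cross=-22.368
θ=34°:   branch - wants cross < 0 → take C=(11.3019,-3.7822) (cross=-22.368)
θ=34°: ex = (C−B)/|BC| = (0.7986,-0.6019); ey = (0.6019,0.7986)
θ=34°: P = B + -1.98·ex + -1.16·ey = (1.0368,2.5022)
θ=158°: B = A + 4.00·(cos158°, sin158°) = (-3.7087, 1.4984)
θ=158°: |BD| = 13.7904
θ=158°: circle(B,10.00) ∩ circle(D,4.00): a=9.9408, h=1.0866
θ=158°:   candidates: C₊=(6.2913,1.4984) cross=14.984; C₋=(6.0551,-0.6619) cross=-14.984
θ=158°:   branch - wants cross < 0 → take C=(6.0551,-0.6619) (cross=-14.984)
θ=158°: ex = (C−B)/|BC| = (0.9764,-0.2160); ey = (0.2160,0.9764)
θ=158°: P = B + -1.98·ex + -1.16·ey = (-5.8926,0.7936)
θ=220°: B = A + 4.00·(cos220°, sin220°) = (-3.0642, -2.5712)
θ=220°: |BD| = 13.3148
θ=220°: circle(B,10.00) ∩ circle(D,4.00): a=9.8118, h=1.9310
θ=220°:   candidates: C₊=(6.1900,1.2183) cross=25.712; C₋=(6.9358,-2.5712) cross=-25.712
θ=220°:   branch - wants cross < 0 → take C=(6.9358,-2.5712) (cross=-25.712)
θ=220°: ex = (C−B)/|BC| = (1.0000,-0.0000); ey = (0.0000,1.0000)
θ=220°: P = B + -1.98·ex + -1.16·ey = (-5.0442,-3.7312)
θ=300°: B = A + 4.00·(cos300°, sin300°) = (2.0000, -3.4641)
θ=300°: |BD| = 8.7178
θ=300°: circle(B,10.00) ∩ circle(D,4.00): a=9.1766, h=3.9736
θ=300°:   candidates: C₊=(8.8421,3.8287) cross=34.641; C₋=(12.0000,-3.4641) cross=-34.641
θ=300°:   branch - wants cross < 0 → take C=(12.0000,-3.4641) (cross=-34.641)
θ=300°: ex = (C−B)/|BC| = (1.0000,0.0000); ey = (-0.0000,1.0000)
θ=300°: P = B + -1.98·ex + -1.16·ey = (0.0200,-4.6241)

θ=34°: 1.04 2.50
θ=158°: -5.89 0.79
θ=220°: -5.04 -3.73
θ=300°: 0.02 -4.62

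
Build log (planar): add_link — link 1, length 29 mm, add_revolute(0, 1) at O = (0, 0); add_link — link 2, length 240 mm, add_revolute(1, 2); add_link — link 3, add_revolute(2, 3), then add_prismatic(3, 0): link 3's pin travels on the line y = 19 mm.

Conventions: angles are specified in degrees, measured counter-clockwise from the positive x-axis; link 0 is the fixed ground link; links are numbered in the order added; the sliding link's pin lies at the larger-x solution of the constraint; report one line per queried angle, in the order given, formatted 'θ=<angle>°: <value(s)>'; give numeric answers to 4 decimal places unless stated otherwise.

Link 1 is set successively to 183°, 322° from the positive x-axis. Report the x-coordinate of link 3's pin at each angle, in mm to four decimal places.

geometry: r = 29 mm, L = 240 mm, e = 19 mm
θ=183°: crank pin P = (r cos θ, r sin θ) = (-28.960257, -1.517743)
θ=183°: h = r sin θ − e = -1.517743 − 19 = -20.517743
θ=183°: x = r cos θ + √(L² − h²) = -28.960257 + 239.121355 = 210.161098
θ=322°: crank pin P = (r cos θ, r sin θ) = (22.852312, -17.854183)
θ=322°: h = r sin θ − e = -17.854183 − 19 = -36.854183
θ=322°: x = r cos θ + √(L² − h²) = 22.852312 + 237.153472 = 260.005784

θ=183°: 210.1611
θ=322°: 260.0058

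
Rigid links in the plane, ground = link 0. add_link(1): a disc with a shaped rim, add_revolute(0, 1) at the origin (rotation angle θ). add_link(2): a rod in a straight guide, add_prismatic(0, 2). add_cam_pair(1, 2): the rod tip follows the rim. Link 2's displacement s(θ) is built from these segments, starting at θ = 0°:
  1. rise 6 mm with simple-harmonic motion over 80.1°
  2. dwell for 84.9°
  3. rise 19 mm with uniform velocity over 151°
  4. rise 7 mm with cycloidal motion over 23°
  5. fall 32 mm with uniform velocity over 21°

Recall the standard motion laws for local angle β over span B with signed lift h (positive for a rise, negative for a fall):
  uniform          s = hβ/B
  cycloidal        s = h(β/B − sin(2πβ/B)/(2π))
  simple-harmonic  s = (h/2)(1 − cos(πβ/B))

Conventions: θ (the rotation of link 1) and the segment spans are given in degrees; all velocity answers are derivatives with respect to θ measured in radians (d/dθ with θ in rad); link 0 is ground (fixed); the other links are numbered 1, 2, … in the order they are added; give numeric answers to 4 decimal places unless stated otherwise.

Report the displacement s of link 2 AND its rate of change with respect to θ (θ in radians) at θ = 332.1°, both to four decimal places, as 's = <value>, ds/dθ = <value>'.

segment 1 (0° to 80.1°, simple-harmonic, h = 6) is passed completely: s = 0.0000 + (6) = 6.0000
segment 2 (80.1° to 165°, dwell): s unchanged at 6.0000
segment 3 (165° to 316°, uniform, h = 19) is passed completely: s = 6.0000 + (19) = 25.0000
θ = 332.1° falls in segment 4 (316° to 339°, cycloidal, h = 7): β = 332.1 − 316 = 16.1°, B = 23°; Δs = 7·(0.7000 − sin(2π·0.7000)/(2π)) = 5.9596; s = 25.0000 + 5.9596 = 30.9596
velocity in seg [316°–339°] (cycloidal), θ in radians: β = 16.1° = 0.2810 rad, B = 23° = 0.4014 rad; ds/dθ = (h/B)(1 − cos(2πβ/B)) = (7/0.4014)(1 − cos(2π·0.7000)) = 22.826437 mm/rad

s = 30.9596, ds/dθ = 22.8264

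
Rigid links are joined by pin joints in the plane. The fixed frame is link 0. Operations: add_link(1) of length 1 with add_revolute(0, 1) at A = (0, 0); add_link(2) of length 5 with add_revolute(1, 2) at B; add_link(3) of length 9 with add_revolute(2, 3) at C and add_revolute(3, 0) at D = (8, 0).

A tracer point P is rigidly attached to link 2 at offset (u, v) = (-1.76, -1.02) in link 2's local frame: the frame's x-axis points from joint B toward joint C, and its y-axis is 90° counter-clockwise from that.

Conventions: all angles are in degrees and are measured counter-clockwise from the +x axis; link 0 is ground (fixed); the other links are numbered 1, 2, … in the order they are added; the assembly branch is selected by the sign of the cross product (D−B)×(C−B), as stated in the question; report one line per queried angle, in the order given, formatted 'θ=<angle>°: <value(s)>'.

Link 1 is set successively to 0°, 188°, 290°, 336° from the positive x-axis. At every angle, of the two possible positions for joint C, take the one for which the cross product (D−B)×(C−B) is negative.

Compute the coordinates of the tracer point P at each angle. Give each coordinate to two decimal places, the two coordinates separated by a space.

A=(0,0), D=(8.00,0)
θ=0°: B = A + 1.00·(cos0°, sin0°) = (1.0000, 0.0000)
θ=0°: |BD| = 7.0000
θ=0°: circle(B,5.00) ∩ circle(D,9.00): a=-0.5000, h=4.9749
θ=0°:   candidates: C₊=(0.5000,4.9749) cross=34.825; C₋=(0.5000,-4.9749) cross=-34.825
θ=0°:   branch - wants cross < 0 → take C=(0.5000,-4.9749) (cross=-34.825)
θ=0°: ex = (C−B)/|BC| = (-0.1000,-0.9950); ey = (0.9950,-0.1000)
θ=0°: P = B + -1.76·ex + -1.02·ey = (0.1611,1.8532)
θ=188°: B = A + 1.00·(cos188°, sin188°) = (-0.9903, -0.1392)
θ=188°: |BD| = 8.9913
θ=188°: circle(B,5.00) ∩ circle(D,9.00): a=1.3816, h=4.8053
θ=188°:   candidates: C₊=(0.3168,4.6870) cross=43.206; C₋=(0.4655,-4.9226) cross=-43.206
θ=188°:   branch - wants cross < 0 → take C=(0.4655,-4.9226) (cross=-43.206)
θ=188°: ex = (C−B)/|BC| = (0.2912,-0.9567); ey = (0.9567,0.2912)
θ=188°: P = B + -1.76·ex + -1.02·ey = (-2.4785,1.2476)
θ=290°: B = A + 1.00·(cos290°, sin290°) = (0.3420, -0.9397)
θ=290°: |BD| = 7.7154
θ=290°: circle(B,5.00) ∩ circle(D,9.00): a=0.2286, h=4.9948
θ=290°:   candidates: C₊=(-0.0394,4.0457) cross=38.537; C₋=(1.1773,-5.8694) cross=-38.537
θ=290°:   branch - wants cross < 0 → take C=(1.1773,-5.8694) (cross=-38.537)
θ=290°: ex = (C−B)/|BC| = (0.1670,-0.9859); ey = (0.9859,0.1670)
θ=290°: P = B + -1.76·ex + -1.02·ey = (-0.9577,0.6252)
θ=336°: B = A + 1.00·(cos336°, sin336°) = (0.9135, -0.4067)
θ=336°: |BD| = 7.0981
θ=336°: circle(B,5.00) ∩ circle(D,9.00): a=-0.3956, h=4.9843
θ=336°:   candidates: C₊=(0.2329,4.5467) cross=35.379; C₋=(0.8042,-5.4055) cross=-35.379
θ=336°:   branch - wants cross < 0 → take C=(0.8042,-5.4055) (cross=-35.379)
θ=336°: ex = (C−B)/|BC| = (-0.0219,-0.9998); ey = (0.9998,-0.0219)
θ=336°: P = B + -1.76·ex + -1.02·ey = (-0.0677,1.3752)

θ=0°: 0.16 1.85
θ=188°: -2.48 1.25
θ=290°: -0.96 0.63
θ=336°: -0.07 1.38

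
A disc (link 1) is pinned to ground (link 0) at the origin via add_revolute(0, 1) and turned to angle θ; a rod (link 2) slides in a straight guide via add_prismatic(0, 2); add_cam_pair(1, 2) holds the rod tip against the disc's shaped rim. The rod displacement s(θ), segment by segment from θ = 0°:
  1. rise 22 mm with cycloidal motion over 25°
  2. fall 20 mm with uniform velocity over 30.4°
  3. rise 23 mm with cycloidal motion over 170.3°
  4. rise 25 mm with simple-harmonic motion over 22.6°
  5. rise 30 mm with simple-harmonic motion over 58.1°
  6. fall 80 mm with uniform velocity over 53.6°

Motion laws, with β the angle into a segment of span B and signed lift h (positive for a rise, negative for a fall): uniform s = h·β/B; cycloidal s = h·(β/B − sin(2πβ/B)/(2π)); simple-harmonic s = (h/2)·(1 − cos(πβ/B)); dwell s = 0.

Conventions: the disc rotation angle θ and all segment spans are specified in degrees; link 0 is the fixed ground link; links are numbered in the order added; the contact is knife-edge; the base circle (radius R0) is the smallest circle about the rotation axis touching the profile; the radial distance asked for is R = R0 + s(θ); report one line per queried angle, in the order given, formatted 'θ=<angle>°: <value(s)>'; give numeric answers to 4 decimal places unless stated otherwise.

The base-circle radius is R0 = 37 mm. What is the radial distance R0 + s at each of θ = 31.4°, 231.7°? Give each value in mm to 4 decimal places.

segment 1 (0° to 25°, cycloidal, h = 22) is passed completely: s = 0.0000 + (22) = 22.0000
θ = 31.4° falls in segment 2 (25° to 55.4°, uniform, h = -20): β = 31.4 − 25 = 6.4°, B = 30.4°; Δs = -20·6.4/30.4 = -4.2105; s = 22.0000 − 4.2105 = 17.7895
segment 2 (25° to 55.4°, uniform, h = -20) is passed completely: s = 22.0000 + (-20) = 2.0000
segment 3 (55.4° to 225.7°, cycloidal, h = 23) is passed completely: s = 2.0000 + (23) = 25.0000
θ = 231.7° falls in segment 4 (225.7° to 248.3°, simple-harmonic, h = 25): β = 231.7 − 225.7 = 6°, B = 22.6°; Δs = 25/2·(1 − cos(π·0.2655)) = 4.1015; s = 25.0000 + 4.1015 = 29.1015
θ=31.4°: R = R0 + s = 37 + 17.7895 = 54.7895
θ=231.7°: R = R0 + s = 37 + 29.1015 = 66.1015

θ=31.4°: 54.7895
θ=231.7°: 66.1015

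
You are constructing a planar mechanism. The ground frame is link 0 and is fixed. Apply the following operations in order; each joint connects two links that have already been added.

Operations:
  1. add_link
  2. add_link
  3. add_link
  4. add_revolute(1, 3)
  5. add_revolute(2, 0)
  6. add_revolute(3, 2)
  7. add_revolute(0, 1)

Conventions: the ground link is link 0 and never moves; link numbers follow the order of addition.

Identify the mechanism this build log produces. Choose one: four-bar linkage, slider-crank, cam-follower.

links: 4 (incl. ground); joints: 4 revolute, 0 prismatic, 0 higher (cam) pair, forming one closed loop
4 links in a single 4R loop → four-bar linkage

four-bar linkage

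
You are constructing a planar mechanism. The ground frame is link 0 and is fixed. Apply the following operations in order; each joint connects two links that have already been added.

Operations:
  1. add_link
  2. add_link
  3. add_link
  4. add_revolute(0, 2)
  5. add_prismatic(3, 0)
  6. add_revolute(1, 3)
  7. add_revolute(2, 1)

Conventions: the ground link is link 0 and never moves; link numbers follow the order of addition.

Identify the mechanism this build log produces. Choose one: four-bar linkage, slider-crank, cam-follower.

links: 4 (incl. ground); joints: 3 revolute, 1 prismatic, 0 higher (cam) pair, forming one closed loop
4 links, 3 revolutes + 1 prismatic in one loop → slider-crank

slider-crank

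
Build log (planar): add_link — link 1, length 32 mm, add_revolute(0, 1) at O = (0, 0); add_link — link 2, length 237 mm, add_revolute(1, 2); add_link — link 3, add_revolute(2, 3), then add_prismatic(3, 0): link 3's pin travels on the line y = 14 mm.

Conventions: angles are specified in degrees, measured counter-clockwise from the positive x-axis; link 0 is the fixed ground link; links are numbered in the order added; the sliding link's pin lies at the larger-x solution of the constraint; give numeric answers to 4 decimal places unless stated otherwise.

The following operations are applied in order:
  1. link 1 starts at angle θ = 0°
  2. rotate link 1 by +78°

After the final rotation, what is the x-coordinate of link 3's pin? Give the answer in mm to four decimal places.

geometry: r = 32 mm, L = 237 mm, e = 14 mm; θ starts at 0°
rotate link 1 by +78°: θ ← 0° +78° = 78°
crank pin P = (r cos θ, r sin θ) = (6.653174, 31.300723)
h = r sin θ − e = 31.300723 − 14 = 17.300723
x = r cos θ + √(L² − h²) = 6.653174 + 236.367690 = 243.020864

243.0209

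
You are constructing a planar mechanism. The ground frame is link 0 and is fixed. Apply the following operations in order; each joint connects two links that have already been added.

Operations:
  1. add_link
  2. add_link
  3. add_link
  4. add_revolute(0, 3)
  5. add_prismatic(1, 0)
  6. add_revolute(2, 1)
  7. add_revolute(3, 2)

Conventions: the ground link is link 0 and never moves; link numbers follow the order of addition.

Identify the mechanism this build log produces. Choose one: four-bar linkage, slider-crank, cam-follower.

links: 4 (incl. ground); joints: 3 revolute, 1 prismatic, 0 higher (cam) pair, forming one closed loop
4 links, 3 revolutes + 1 prismatic in one loop → slider-crank

slider-crank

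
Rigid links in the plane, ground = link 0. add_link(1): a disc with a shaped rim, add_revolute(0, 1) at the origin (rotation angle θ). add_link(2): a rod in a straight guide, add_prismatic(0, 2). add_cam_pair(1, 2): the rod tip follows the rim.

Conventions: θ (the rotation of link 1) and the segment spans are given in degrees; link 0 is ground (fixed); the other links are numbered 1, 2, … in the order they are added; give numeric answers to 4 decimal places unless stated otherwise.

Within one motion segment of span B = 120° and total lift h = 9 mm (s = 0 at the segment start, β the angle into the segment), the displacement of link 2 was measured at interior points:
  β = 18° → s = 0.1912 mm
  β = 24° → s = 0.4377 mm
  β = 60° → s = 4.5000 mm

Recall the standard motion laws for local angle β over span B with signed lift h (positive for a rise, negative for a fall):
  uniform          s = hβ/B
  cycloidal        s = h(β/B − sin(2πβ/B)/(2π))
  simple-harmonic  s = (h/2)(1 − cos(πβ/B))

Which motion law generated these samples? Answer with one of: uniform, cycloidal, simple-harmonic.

candidates at β/B = r: uniform s = h·r (linear in β); cycloidal s = h·(r − sin(2πr)/(2π)); simple-harmonic s = (h/2)(1 − cos(πr))
β=18°: printed 0.1912 | uniform 1.3500, cycloidal 0.1912, simple-harmonic 0.4905
β=24°: printed 0.4377 | uniform 1.8000, cycloidal 0.4377, simple-harmonic 0.8594
β=60°: printed 4.5000 | uniform 4.5000, cycloidal 4.5000, simple-harmonic 4.5000
only one law matches every sample → cycloidal

cycloidal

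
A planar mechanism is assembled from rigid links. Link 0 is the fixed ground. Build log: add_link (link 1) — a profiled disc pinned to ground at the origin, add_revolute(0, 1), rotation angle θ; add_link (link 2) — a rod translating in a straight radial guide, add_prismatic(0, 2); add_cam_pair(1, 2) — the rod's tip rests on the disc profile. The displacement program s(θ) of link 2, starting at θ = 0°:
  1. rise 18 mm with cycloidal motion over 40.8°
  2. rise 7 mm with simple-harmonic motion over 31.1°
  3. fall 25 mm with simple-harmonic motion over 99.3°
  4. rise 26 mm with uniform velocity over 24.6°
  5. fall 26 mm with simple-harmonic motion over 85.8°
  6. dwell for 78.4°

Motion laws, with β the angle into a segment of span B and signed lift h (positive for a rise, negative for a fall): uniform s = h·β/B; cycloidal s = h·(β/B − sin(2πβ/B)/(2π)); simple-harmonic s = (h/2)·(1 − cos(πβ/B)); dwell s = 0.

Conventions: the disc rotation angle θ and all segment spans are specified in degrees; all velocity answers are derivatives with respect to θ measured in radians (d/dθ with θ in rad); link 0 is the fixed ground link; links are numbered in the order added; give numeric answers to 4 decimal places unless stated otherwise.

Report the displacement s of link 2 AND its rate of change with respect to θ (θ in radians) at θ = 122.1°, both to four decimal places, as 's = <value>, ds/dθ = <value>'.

seg 1 [0°–40.8°] cycloidal, h=18: full span → s += 18 → s = 18.0000
seg 2 [40.8°–71.9°] simple-harmonic, h=7: full span → s += 7 → s = 25.0000
seg 3 [71.9°–171.2°] simple-harmonic, h=-25: θ=122.1° here. β=50.2, B=99.3. -25/2·(1 − cos(π·0.5055)) = -12.7175 → s = 12.2825
velocity in seg [71.9°–171.2°] (simple-harmonic), θ in radians: β = 50.2° = 0.8762 rad, B = 99.3° = 1.7331 rad; ds/dθ = (πh/(2B)) sin(πβ/B) = (π·(-25)/(2·1.7331)) sin(π·0.5055) = -22.655180 mm/rad

s = 12.2825, ds/dθ = -22.6552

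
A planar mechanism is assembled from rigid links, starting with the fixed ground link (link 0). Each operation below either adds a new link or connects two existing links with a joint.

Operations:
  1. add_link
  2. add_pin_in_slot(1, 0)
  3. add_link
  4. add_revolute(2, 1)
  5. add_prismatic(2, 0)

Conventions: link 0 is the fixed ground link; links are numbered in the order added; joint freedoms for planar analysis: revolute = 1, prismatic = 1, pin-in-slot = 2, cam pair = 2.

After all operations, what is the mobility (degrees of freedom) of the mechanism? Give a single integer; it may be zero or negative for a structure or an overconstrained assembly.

(L,J1,J2)=(1,0,0); link0 fixed
link1: (2,0,0)
PS 1-0 [J2]: (2,0,1)
link2: (3,0,1)
R 2-1 [J1]: (3,1,1)
P 2-0 [J1]: (3,2,1)
Grübler: 3·2 − 2·2 − 1 = 1

M = 1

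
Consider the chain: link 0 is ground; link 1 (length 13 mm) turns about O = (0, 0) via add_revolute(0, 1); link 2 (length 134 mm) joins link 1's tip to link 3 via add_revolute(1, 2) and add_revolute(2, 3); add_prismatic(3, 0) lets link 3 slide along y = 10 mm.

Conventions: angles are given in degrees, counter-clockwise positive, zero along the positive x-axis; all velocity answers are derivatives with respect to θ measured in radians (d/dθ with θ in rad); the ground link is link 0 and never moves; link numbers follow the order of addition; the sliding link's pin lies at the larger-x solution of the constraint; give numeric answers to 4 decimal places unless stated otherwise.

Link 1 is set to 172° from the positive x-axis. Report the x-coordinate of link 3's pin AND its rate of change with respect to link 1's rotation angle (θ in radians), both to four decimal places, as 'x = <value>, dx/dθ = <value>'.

geometry: r = 13 mm, L = 134 mm, e = 10 mm
crank pin P = (r cos θ, r sin θ) = (-12.873485, 1.809250)
h = r sin θ − e = 1.809250 − 10 = -8.190750
x = r cos θ + √(L² − h²) = -12.873485 + 133.749436 = 120.875951
dx/dθ = −r sin θ − h·r cos θ/√(L² − h²) (θ in radians; h = -8.190750) = -2.597616

x = 120.8760, dx/dθ = -2.5976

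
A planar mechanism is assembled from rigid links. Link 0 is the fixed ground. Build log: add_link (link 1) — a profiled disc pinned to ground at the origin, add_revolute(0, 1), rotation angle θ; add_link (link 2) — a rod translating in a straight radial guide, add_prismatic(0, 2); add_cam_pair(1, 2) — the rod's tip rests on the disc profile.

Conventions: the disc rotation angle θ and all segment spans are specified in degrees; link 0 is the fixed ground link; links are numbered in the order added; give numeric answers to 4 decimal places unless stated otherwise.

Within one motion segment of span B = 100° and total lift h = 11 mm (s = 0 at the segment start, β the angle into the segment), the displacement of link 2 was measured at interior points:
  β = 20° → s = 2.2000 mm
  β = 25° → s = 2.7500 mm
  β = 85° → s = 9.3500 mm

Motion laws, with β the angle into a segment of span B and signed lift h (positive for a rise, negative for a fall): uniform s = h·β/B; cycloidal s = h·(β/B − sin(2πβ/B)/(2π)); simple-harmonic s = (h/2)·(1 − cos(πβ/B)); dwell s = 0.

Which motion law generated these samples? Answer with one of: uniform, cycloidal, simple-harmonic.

candidates at β/B = r: uniform s = h·r (linear in β); cycloidal s = h·(r − sin(2πr)/(2π)); simple-harmonic s = (h/2)(1 − cos(πr))
β=20°: printed 2.2000 | uniform 2.2000, cycloidal 0.5350, simple-harmonic 1.0504
β=25°: printed 2.7500 | uniform 2.7500, cycloidal 0.9993, simple-harmonic 1.6109
β=85°: printed 9.3500 | uniform 9.3500, cycloidal 10.7663, simple-harmonic 10.4005
only one law matches every sample → uniform

uniform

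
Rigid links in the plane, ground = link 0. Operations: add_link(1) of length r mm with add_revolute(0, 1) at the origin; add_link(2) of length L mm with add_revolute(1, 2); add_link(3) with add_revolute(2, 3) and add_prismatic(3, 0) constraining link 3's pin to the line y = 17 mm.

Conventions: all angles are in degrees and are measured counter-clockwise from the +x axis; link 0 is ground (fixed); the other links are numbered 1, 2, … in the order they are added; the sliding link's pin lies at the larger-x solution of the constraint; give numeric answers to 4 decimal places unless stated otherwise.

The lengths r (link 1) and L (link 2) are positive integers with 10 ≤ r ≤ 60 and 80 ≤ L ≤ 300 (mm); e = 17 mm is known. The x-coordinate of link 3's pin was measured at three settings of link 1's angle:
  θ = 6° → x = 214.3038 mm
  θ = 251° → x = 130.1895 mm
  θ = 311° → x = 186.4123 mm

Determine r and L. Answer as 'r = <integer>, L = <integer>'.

constraint per measurement: (x − r cos θ)² + (r sin θ − e)² = L²
subtracting the θ₁ and θ₂ equations cancels the r² and L² terms:
r = (x₁² − x₂²) / (2[(x₁cos θ₁ + e sin θ₁) − (x₂cos θ₂ + e sin θ₂)]) = 53.0000 → r = 53
L² = (x₁ − r cos θ₁)² + (r sin θ₁ − e)² = 26243.9973 → L = 162.0000 → L = 162
check at θ₃=311°: x = 186.4123 (printed 186.4123) ✓

r = 53, L = 162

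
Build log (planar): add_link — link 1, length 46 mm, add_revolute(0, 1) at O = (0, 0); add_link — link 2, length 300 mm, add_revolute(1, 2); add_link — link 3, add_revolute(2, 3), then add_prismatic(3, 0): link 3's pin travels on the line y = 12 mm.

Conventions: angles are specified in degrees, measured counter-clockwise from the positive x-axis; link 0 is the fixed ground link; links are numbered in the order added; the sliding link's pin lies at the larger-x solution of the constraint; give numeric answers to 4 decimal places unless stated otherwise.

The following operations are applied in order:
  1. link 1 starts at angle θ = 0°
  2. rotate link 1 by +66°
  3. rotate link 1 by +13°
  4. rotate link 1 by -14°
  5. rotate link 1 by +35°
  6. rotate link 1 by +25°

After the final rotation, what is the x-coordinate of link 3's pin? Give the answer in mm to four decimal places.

geometry: r = 46 mm, L = 300 mm, e = 12 mm; θ starts at 0°
rotate link 1 by +66°: θ ← 0° +66° = 66°
rotate link 1 by +13°: θ ← 66° +13° = 79°
rotate link 1 by -14°: θ ← 79° -14° = 65°
rotate link 1 by +35°: θ ← 65° +35° = 100°
rotate link 1 by +25°: θ ← 100° +25° = 125°
crank pin P = (r cos θ, r sin θ) = (-26.384516, 37.680994)
h = r sin θ − e = 37.680994 − 12 = 25.680994
x = r cos θ + √(L² − h²) = -26.384516 + 298.898790 = 272.514274

272.5143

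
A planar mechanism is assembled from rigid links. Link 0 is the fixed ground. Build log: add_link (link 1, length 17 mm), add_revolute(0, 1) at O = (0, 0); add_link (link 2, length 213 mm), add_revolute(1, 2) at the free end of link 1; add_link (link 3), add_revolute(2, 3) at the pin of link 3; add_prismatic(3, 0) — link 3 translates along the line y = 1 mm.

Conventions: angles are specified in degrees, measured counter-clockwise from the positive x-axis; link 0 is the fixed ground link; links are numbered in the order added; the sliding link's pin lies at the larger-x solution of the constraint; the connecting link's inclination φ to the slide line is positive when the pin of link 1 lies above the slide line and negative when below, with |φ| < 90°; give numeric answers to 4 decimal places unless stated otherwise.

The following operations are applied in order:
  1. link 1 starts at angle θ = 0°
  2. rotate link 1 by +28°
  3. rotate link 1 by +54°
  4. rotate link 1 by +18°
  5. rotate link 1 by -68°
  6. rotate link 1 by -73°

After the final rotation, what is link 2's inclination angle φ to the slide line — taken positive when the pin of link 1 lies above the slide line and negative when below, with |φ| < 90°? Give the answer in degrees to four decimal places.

geometry: r = 17 mm, L = 213 mm, e = 1 mm; θ starts at 0°
rotate link 1 by +28°: θ ← 0° +28° = 28°
rotate link 1 by +54°: θ ← 28° +54° = 82°
rotate link 1 by +18°: θ ← 82° +18° = 100°
rotate link 1 by -68°: θ ← 100° -68° = 32°
rotate link 1 by -73°: θ ← 32° -73° = -41°
h = r sin θ − e = -11.153003 − 1 = -12.153003
sin φ = h / L = -12.153003 / 213 = -0.05705635
φ = arcsin(-0.05705635) = -3.270865°

-3.2709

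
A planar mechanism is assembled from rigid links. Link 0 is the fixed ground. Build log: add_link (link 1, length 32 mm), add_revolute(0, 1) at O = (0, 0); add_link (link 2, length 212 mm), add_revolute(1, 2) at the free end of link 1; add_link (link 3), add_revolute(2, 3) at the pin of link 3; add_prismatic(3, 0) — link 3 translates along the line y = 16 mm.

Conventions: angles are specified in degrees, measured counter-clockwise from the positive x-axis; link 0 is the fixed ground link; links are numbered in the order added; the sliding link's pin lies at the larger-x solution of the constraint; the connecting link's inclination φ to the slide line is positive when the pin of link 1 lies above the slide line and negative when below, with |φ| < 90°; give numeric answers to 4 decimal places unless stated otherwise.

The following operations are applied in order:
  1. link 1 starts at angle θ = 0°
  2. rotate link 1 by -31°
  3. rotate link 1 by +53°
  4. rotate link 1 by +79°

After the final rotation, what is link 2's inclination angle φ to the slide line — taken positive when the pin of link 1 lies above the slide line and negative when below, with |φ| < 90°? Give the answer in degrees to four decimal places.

geometry: r = 32 mm, L = 212 mm, e = 16 mm; θ starts at 0°
rotate link 1 by -31°: θ ← 0° -31° = -31°
rotate link 1 by +53°: θ ← -31° +53° = 22°
rotate link 1 by +79°: θ ← 22° +79° = 101°
h = r sin θ − e = 31.412070 − 16 = 15.412070
sin φ = h / L = 15.412070 / 212 = 0.07269844
φ = arcsin(0.07269844) = 4.168992°

4.1690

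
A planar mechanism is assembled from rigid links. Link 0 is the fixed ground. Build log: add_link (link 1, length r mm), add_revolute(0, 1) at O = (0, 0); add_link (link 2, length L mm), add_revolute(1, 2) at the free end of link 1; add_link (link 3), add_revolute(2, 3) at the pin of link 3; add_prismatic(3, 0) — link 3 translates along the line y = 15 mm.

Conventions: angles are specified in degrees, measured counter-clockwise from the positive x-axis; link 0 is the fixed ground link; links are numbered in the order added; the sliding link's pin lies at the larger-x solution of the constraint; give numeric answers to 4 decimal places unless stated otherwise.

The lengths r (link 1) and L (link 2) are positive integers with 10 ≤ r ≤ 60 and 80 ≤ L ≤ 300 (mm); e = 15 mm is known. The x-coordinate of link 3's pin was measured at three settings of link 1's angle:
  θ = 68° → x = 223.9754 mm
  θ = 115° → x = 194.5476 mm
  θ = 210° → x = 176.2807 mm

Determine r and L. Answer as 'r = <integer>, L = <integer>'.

constraint per measurement: (x − r cos θ)² + (r sin θ − e)² = L²
subtracting the θ₁ and θ₂ equations cancels the r² and L² terms:
r = (x₁² − x₂²) / (2[(x₁cos θ₁ + e sin θ₁) − (x₂cos θ₂ + e sin θ₂)]) = 37.0000 → r = 37
L² = (x₁ − r cos θ₁)² + (r sin θ₁ − e)² = 44521.0088 → L = 211.0000 → L = 211
check at θ₃=210°: x = 176.2807 (printed 176.2807) ✓

r = 37, L = 211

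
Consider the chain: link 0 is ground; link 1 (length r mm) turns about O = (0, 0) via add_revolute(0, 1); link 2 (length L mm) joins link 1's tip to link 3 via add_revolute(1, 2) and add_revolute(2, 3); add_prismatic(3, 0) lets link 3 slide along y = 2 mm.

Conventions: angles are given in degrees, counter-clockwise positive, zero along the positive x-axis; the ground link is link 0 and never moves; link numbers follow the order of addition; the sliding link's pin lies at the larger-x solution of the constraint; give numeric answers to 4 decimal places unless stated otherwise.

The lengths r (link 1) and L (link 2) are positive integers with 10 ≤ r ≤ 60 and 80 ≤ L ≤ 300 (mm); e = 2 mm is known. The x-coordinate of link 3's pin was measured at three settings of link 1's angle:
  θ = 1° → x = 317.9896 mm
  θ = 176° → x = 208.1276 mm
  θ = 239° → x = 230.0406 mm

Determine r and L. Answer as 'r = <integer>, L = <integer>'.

constraint per measurement: (x − r cos θ)² + (r sin θ − e)² = L²
subtracting the θ₁ and θ₂ equations cancels the r² and L² terms:
r = (x₁² − x₂²) / (2[(x₁cos θ₁ + e sin θ₁) − (x₂cos θ₂ + e sin θ₂)]) = 55.0000 → r = 55
L² = (x₁ − r cos θ₁)² + (r sin θ₁ − e)² = 69169.0176 → L = 263.0000 → L = 263
check at θ₃=239°: x = 230.0406 (printed 230.0406) ✓

r = 55, L = 263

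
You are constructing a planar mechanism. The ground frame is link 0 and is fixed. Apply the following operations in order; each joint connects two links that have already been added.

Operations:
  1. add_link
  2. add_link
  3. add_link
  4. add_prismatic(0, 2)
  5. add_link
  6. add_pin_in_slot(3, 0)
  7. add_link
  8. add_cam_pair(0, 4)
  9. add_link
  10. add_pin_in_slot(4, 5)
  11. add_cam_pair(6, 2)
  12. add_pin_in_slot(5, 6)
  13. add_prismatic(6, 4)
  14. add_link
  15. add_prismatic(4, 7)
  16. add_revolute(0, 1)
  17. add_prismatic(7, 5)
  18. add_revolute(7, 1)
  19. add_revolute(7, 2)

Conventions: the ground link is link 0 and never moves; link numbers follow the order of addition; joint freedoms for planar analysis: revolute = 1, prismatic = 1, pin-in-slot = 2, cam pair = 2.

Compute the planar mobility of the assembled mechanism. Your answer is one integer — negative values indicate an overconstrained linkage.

L=1 J1=0 J2=0
add link → L=2 J1=0 J2=0
add link → L=3 J1=0 J2=0
add link → L=4 J1=0 J2=0
P@0,2 dof=1 J1 → L=4 J1=1 J2=0
add link → L=5 J1=1 J2=0
PS@3,0 dof=2 J2 → L=5 J1=1 J2=1
add link → L=6 J1=1 J2=1
C@0,4 dof=2 J2 → L=6 J1=1 J2=2
add link → L=7 J1=1 J2=2
PS@4,5 dof=2 J2 → L=7 J1=1 J2=3
C@6,2 dof=2 J2 → L=7 J1=1 J2=4
PS@5,6 dof=2 J2 → L=7 J1=1 J2=5
P@6,4 dof=1 J1 → L=7 J1=2 J2=5
add link → L=8 J1=2 J2=5
P@4,7 dof=1 J1 → L=8 J1=3 J2=5
R@0,1 dof=1 J1 → L=8 J1=4 J2=5
P@7,5 dof=1 J1 → L=8 J1=5 J2=5
R@7,1 dof=1 J1 → L=8 J1=6 J2=5
R@7,2 dof=1 J1 → L=8 J1=7 J2=5
M=3(L−1)−2J1−J2=3·7−2·7−5=2

M = 2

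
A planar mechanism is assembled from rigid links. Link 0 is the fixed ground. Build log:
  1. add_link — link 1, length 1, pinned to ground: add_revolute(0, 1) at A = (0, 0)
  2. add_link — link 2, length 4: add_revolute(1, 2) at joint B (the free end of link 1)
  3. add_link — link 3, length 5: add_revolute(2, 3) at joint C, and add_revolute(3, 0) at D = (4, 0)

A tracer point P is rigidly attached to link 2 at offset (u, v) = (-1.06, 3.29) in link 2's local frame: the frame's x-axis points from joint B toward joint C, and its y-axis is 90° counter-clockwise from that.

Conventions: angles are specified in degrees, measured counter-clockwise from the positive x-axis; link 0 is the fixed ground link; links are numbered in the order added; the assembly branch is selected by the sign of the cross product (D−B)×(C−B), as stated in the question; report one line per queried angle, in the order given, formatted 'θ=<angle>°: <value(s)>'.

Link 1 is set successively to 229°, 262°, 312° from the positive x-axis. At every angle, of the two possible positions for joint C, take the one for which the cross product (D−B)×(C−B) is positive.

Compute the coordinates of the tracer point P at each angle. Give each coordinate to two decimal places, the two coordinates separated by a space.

A=(0,0), D=(4.00,0)
θ=229°: B = A + 1.00·(cos229°, sin229°) = (-0.6561, -0.7547)
θ=229°: |BD| = 4.7168
θ=229°: circle(B,4.00) ∩ circle(D,5.00): a=1.4044, h=3.7454
θ=229°:   candidates: C₊=(0.1310,3.1671) cross=17.666; C₋=(1.3295,-4.2271) cross=-17.666
θ=229°:   branch + wants cross > 0 → take C=(0.1310,3.1671) (cross=17.666)
θ=229°: ex = (C−B)/|BC| = (0.1968,0.9805); ey = (-0.9805,0.1968)
θ=229°: P = B + -1.06·ex + 3.29·ey = (-4.0903,-1.1467)
θ=262°: B = A + 1.00·(cos262°, sin262°) = (-0.1392, -0.9903)
θ=262°: |BD| = 4.2560
θ=262°: circle(B,4.00) ∩ circle(D,5.00): a=1.0707, h=3.8540
θ=262°:   candidates: C₊=(0.0054,3.0071) cross=16.403; C₋=(1.7988,-4.4894) cross=-16.403
θ=262°:   branch + wants cross > 0 → take C=(0.0054,3.0071) (cross=16.403)
θ=262°: ex = (C−B)/|BC| = (0.0361,0.9993); ey = (-0.9993,0.0361)
θ=262°: P = B + -1.06·ex + 3.29·ey = (-3.4653,-1.9307)
θ=312°: B = A + 1.00·(cos312°, sin312°) = (0.6691, -0.7431)
θ=312°: |BD| = 3.4128
θ=312°: circle(B,4.00) ∩ circle(D,5.00): a=0.3878, h=3.9812
θ=312°:   candidates: C₊=(0.1807,3.2269) cross=13.587; C₋=(1.9145,-4.5443) cross=-13.587
θ=312°:   branch + wants cross > 0 → take C=(0.1807,3.2269) (cross=13.587)
θ=312°: ex = (C−B)/|BC| = (-0.1221,0.9925); ey = (-0.9925,-0.1221)
θ=312°: P = B + -1.06·ex + 3.29·ey = (-2.4668,-2.1969)

θ=229°: -4.09 -1.15
θ=262°: -3.47 -1.93
θ=312°: -2.47 -2.20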